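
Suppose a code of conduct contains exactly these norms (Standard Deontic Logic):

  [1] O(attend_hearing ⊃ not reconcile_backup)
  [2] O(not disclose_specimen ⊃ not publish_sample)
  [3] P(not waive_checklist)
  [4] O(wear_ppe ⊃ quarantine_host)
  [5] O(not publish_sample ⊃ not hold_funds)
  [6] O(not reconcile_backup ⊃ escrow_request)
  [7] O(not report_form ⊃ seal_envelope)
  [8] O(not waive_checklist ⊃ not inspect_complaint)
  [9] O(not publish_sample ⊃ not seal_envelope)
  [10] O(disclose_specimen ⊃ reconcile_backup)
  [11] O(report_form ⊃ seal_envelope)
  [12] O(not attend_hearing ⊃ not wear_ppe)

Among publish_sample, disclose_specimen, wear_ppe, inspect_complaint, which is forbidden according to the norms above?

Premises 7 and 11 cover both cases: O(not report_form ⊃ seal_envelope) and O(report_form ⊃ seal_envelope). Since not report_form ∨ report_form is a tautology, O(seal_envelope) follows.
The contrapositive of premise 9 (O(not publish_sample ⊃ not seal_envelope)) is O(seal_envelope ⊃ publish_sample), and O(seal_envelope) is already established, so O(publish_sample).
Premise 2, O(not disclose_specimen ⊃ not publish_sample), contraposes to O(publish_sample ⊃ disclose_specimen); with O(publish_sample) we get O(disclose_specimen).
Applying K to premise 10 (O(disclose_specimen ⊃ reconcile_backup)) and O(disclose_specimen) yields O(reconcile_backup).
Premise 1 is O(attend_hearing ⊃ not reconcile_backup); contrapositively O(reconcile_backup ⊃ not attend_hearing). Since O(reconcile_backup) holds, K gives O(not attend_hearing).
From O(not attend_hearing) and premise 12, O(not attend_hearing ⊃ not wear_ppe), we obtain O(not wear_ppe).
So O(not wear_ppe) holds, i.e. wear_ppe is forbidden. None of the other listed options is forbidden under the premises.

wear_ppe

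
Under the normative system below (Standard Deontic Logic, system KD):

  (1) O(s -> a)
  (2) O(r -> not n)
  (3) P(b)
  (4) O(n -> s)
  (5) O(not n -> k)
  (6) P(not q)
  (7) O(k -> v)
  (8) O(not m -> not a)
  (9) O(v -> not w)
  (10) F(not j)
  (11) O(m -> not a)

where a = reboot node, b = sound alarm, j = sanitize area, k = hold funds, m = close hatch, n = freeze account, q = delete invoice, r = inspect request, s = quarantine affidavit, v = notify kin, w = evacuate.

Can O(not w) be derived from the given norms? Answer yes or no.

Yes

By case analysis on m: premise 11 gives O(m -> not a) and premise 8 gives O(not m -> not a), so O(not a) either way.
Premise 1 is O(s -> a); contrapositively O(not a -> not s). Since O(not a) holds, K gives O(not s).
The contrapositive of premise 4 (O(n -> s)) is O(not s -> not n), and O(not s) is already established, so O(not n).
Applying K to premise 5 (O(not n -> k)) and O(not n) yields O(k).
Applying K to premise 7 (O(k -> v)) and O(k) yields O(v).
Applying K to premise 9 (O(v -> not w)) and O(v) yields O(not w).
Premises 2, 3, 6, 10 do not contribute to this derivation.
So O(not w) follows.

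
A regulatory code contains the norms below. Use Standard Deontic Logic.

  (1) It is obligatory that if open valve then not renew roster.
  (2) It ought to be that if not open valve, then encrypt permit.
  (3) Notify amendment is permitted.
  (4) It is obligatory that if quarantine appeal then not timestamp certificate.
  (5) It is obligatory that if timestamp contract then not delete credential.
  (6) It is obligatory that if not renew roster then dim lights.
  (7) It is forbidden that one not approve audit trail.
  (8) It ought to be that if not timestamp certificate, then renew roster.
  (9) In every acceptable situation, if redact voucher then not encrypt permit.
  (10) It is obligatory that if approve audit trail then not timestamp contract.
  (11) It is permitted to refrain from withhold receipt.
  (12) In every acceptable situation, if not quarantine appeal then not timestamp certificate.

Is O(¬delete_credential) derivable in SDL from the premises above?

Premise 5 is O(timestamp_contract → ¬delete_credential), but O(timestamp_contract) is not derivable from the premises, so it does not yield O(¬delete_credential).
No other premise forces O(¬delete_credential). An ideal world satisfying every premise can still have ¬delete_credential false, so O(¬delete_credential) is not derivable.

No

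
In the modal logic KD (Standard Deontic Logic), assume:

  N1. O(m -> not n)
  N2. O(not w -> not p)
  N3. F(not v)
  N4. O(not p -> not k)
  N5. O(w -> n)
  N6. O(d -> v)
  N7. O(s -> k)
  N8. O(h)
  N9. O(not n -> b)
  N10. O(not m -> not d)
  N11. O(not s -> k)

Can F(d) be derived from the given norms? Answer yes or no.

Premises 11 and 7 cover both cases: O(not s -> k) and O(s -> k). Since not s ∨ s is a tautology, O(k) follows.
Premise 4, O(not p -> not k), contraposes to O(k -> p); with O(k) we get O(p).
Premise 2 is O(not w -> not p); contrapositively O(p -> w). Since O(p) holds, K gives O(w).
Premise 5 is O(w -> n); since O(w), deontic closure gives O(n).
The contrapositive of premise 1 (O(m -> not n)) is O(n -> not m), and O(n) is already established, so O(not m).
Premise 10 is O(not m -> not d); since O(not m), deontic closure gives O(not d).
Premises 3, 6, 8, 9 do not contribute to this derivation.
So O(not d) holds, i.e. F(d). The claim follows.

Yes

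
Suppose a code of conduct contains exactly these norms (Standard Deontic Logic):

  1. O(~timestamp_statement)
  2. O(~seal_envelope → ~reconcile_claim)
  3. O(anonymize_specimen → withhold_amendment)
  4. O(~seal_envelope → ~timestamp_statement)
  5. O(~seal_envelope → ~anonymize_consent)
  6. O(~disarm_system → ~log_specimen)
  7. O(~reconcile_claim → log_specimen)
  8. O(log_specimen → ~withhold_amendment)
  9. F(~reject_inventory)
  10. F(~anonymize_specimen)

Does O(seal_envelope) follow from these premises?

Yes

Premise 10, F(~anonymize_specimen), is equivalent to O(anonymize_specimen).
Applying K to premise 3 (O(anonymize_specimen → withhold_amendment)) and O(anonymize_specimen) yields O(withhold_amendment).
The contrapositive of premise 8 (O(log_specimen → ~withhold_amendment)) is O(withhold_amendment → ~log_specimen), and O(withhold_amendment) is already established, so O(~log_specimen).
Premise 7, O(~reconcile_claim → log_specimen), contraposes to O(~log_specimen → reconcile_claim); with O(~log_specimen) we get O(reconcile_claim).
The contrapositive of premise 2 (O(~seal_envelope → ~reconcile_claim)) is O(reconcile_claim → seal_envelope), and O(reconcile_claim) is already established, so O(seal_envelope).
Premises 1, 4, 5, 6, 9 do not contribute to this derivation.
So O(seal_envelope) follows.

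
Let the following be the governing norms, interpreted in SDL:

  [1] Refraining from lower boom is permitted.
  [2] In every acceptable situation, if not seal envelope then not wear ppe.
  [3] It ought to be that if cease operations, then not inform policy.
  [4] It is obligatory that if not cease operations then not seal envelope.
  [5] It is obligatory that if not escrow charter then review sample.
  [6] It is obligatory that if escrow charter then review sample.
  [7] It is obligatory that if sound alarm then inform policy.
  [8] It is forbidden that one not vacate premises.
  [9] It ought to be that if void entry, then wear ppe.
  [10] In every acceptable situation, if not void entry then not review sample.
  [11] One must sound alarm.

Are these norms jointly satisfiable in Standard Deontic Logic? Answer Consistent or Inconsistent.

Premises 5 and 6 cover both cases: O(¬escrow_charter → review_sample) and O(escrow_charter → review_sample). Since ¬escrow_charter ∨ escrow_charter is a tautology, O(review_sample) follows.
Premise 10, O(¬void_entry → ¬review_sample), contraposes to O(review_sample → void_entry); with O(review_sample) we get O(void_entry).
Applying K to premise 9 (O(void_entry → wear_ppe)) and O(void_entry) yields O(wear_ppe).
Premise 2, O(¬seal_envelope → ¬wear_ppe), contraposes to O(wear_ppe → seal_envelope); with O(wear_ppe) we get O(seal_envelope).
The contrapositive of premise 4 (O(¬cease_operations → ¬seal_envelope)) is O(seal_envelope → cease_operations), and O(seal_envelope) is already established, so O(cease_operations).
With premise 3, O(cease_operations → ¬inform_policy), the K-axiom yields O(¬inform_policy).
Premise 7 is O(sound_alarm → inform_policy); contrapositively O(¬inform_policy → ¬sound_alarm). Since O(¬inform_policy) holds, K gives O(¬sound_alarm).
But premise 11 directly asserts O(sound_alarm).
We now have both O(¬sound_alarm) and O(sound_alarm) — sound_alarm is simultaneously obligatory and forbidden, violating the D-axiom.

Inconsistent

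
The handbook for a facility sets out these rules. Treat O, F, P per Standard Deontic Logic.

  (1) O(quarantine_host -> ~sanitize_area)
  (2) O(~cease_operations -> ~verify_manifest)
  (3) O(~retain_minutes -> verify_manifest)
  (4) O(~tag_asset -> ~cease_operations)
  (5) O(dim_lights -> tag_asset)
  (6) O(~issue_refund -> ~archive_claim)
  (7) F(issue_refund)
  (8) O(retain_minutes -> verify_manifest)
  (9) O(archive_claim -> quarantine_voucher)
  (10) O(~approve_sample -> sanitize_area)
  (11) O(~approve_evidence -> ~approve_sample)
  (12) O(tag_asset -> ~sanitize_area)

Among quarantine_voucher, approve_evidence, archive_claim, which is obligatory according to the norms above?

approve_evidence

By case analysis on ~retain_minutes: premise 3 gives O(~retain_minutes -> verify_manifest) and premise 8 gives O(retain_minutes -> verify_manifest), so O(verify_manifest) either way.
Premise 2 is O(~cease_operations -> ~verify_manifest); contrapositively O(verify_manifest -> cease_operations). Since O(verify_manifest) holds, K gives O(cease_operations).
The contrapositive of premise 4 (O(~tag_asset -> ~cease_operations)) is O(cease_operations -> tag_asset), and O(cease_operations) is already established, so O(tag_asset).
Premise 12 is O(tag_asset -> ~sanitize_area); since O(tag_asset), deontic closure gives O(~sanitize_area).
Premise 10 is O(~approve_sample -> sanitize_area); contrapositively O(~sanitize_area -> approve_sample). Since O(~sanitize_area) holds, K gives O(approve_sample).
Premise 11 is O(~approve_evidence -> ~approve_sample); contrapositively O(approve_sample -> approve_evidence). Since O(approve_sample) holds, K gives O(approve_evidence).
So O(approve_evidence) holds — approve_evidence is obligatory. None of the other listed options is made obligatory by any chain of premises.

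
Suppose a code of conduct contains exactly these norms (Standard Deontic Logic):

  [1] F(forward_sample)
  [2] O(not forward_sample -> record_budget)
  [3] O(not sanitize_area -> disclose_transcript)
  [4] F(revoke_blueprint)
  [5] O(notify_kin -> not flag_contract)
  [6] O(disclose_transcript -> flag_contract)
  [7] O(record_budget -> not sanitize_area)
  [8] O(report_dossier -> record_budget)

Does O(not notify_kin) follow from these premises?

F(forward_sample) at premise 1 means O(not forward_sample).
Applying K to premise 2 (O(not forward_sample -> record_budget)) and O(not forward_sample) yields O(record_budget).
Premise 7 is O(record_budget -> not sanitize_area); since O(record_budget), deontic closure gives O(not sanitize_area).
Premise 3 is O(not sanitize_area -> disclose_transcript); since O(not sanitize_area), deontic closure gives O(disclose_transcript).
Applying K to premise 6 (O(disclose_transcript -> flag_contract)) and O(disclose_transcript) yields O(flag_contract).
The contrapositive of premise 5 (O(notify_kin -> not flag_contract)) is O(flag_contract -> not notify_kin), and O(flag_contract) is already established, so O(not notify_kin).
Premises 4, 8 do not contribute to this derivation.
So O(not notify_kin) follows.

Yes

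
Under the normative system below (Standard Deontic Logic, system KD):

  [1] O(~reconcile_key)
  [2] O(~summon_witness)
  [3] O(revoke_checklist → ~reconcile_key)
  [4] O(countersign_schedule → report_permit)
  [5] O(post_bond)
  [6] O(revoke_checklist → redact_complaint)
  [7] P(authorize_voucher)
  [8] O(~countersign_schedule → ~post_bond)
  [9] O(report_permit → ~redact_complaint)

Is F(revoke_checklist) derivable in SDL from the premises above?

Premise 5 gives O(post_bond).
Premise 8 is O(~countersign_schedule → ~post_bond); contrapositively O(post_bond → countersign_schedule). Since O(post_bond) holds, K gives O(countersign_schedule).
From O(countersign_schedule) and premise 4, O(countersign_schedule → report_permit), we obtain O(report_permit).
From O(report_permit) and premise 9, O(report_permit → ~redact_complaint), we obtain O(~redact_complaint).
The contrapositive of premise 6 (O(revoke_checklist → redact_complaint)) is O(~redact_complaint → ~revoke_checklist), and O(~redact_complaint) is already established, so O(~revoke_checklist).
Premises 1, 2, 3, 7 do not contribute to this derivation.
So O(~revoke_checklist) holds, i.e. F(revoke_checklist). The claim follows.

Yes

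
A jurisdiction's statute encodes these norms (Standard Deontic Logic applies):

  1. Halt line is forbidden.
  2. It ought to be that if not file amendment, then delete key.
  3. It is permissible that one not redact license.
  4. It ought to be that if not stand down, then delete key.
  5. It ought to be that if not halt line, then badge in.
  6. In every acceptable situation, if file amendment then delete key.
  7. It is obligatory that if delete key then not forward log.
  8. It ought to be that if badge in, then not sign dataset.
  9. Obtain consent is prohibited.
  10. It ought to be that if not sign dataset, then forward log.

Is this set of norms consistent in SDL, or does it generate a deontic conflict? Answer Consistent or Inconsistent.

Inconsistent

Premises 6 and 2 cover both cases: O(file_amendment → delete_key) and O(¬file_amendment → delete_key). Since file_amendment ∨ ¬file_amendment is a tautology, O(delete_key) follows.
With premise 7, O(delete_key → ¬forward_log), the K-axiom yields O(¬forward_log).
Premise 10 is O(¬sign_dataset → forward_log); contrapositively O(¬forward_log → sign_dataset). Since O(¬forward_log) holds, K gives O(sign_dataset).
Premise 8 is O(badge_in → ¬sign_dataset); contrapositively O(sign_dataset → ¬badge_in). Since O(sign_dataset) holds, K gives O(¬badge_in).
The contrapositive of premise 5 (O(¬halt_line → badge_in)) is O(¬badge_in → halt_line), and O(¬badge_in) is already established, so O(halt_line).
However, F(halt_line) at premise 1 amounts to O(¬halt_line).
We now have both O(halt_line) and O(¬halt_line) — halt_line is simultaneously obligatory and forbidden, violating the D-axiom.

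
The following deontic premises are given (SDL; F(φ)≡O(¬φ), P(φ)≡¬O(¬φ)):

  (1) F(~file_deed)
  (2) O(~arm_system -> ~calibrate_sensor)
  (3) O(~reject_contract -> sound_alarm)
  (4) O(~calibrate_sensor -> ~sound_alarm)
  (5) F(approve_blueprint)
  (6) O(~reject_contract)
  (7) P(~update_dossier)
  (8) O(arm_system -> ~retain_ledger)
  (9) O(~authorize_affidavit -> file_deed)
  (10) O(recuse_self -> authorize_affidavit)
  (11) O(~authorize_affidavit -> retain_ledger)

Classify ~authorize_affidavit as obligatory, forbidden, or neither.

Premise 6 gives O(~reject_contract).
Applying K to premise 3 (O(~reject_contract -> sound_alarm)) and O(~reject_contract) yields O(sound_alarm).
The contrapositive of premise 4 (O(~calibrate_sensor -> ~sound_alarm)) is O(sound_alarm -> calibrate_sensor), and O(sound_alarm) is already established, so O(calibrate_sensor).
Premise 2 is O(~arm_system -> ~calibrate_sensor); contrapositively O(calibrate_sensor -> arm_system). Since O(calibrate_sensor) holds, K gives O(arm_system).
Applying K to premise 8 (O(arm_system -> ~retain_ledger)) and O(arm_system) yields O(~retain_ledger).
Premise 11 is O(~authorize_affidavit -> retain_ledger); contrapositively O(~retain_ledger -> authorize_affidavit). Since O(~retain_ledger) holds, K gives O(authorize_affidavit).
Premises 1, 5, 7, 9, 10 do not contribute to this derivation.
Thus O(authorize_affidavit), which is F(~authorize_affidavit): ~authorize_affidavit is forbidden.

Forbidden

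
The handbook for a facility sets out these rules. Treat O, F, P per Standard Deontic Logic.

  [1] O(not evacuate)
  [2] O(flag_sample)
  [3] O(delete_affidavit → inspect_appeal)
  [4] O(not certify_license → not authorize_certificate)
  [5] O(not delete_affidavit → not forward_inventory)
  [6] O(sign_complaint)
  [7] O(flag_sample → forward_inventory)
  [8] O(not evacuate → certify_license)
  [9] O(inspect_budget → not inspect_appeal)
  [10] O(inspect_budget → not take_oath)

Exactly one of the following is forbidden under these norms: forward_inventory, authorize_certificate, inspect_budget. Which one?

Premise 2 gives O(flag_sample).
Applying K to premise 7 (O(flag_sample → forward_inventory)) and O(flag_sample) yields O(forward_inventory).
The contrapositive of premise 5 (O(not delete_affidavit → not forward_inventory)) is O(forward_inventory → delete_affidavit), and O(forward_inventory) is already established, so O(delete_affidavit).
Applying K to premise 3 (O(delete_affidavit → inspect_appeal)) and O(delete_affidavit) yields O(inspect_appeal).
The contrapositive of premise 9 (O(inspect_budget → not inspect_appeal)) is O(inspect_appeal → not inspect_budget), and O(inspect_appeal) is already established, so O(not inspect_budget).
So O(not inspect_budget) holds, i.e. inspect_budget is forbidden. None of the other listed options is forbidden under the premises.

inspect_budget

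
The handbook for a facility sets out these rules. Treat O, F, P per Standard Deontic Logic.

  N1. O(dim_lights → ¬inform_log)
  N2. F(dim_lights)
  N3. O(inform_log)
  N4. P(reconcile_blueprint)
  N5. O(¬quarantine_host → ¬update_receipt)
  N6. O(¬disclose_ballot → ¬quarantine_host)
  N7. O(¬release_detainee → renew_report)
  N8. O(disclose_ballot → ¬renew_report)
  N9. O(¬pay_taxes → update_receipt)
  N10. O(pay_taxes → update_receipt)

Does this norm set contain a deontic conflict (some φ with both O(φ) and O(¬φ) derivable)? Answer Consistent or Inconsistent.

Premise 1 is O(dim_lights → ¬inform_log), but O(dim_lights) is not derivable from the premises, so it does not yield O(¬inform_log).
So O(¬inform_log) is not derivable, and the apparent clash with O(inform_log) does not arise.
A world satisfying every obligation exists (e.g. dim_lights=false, disclose_ballot=true, inform_log=true, pay_taxes=false, quarantine_host=true, reconcile_blueprint=false, release_detainee=true, renew_report=false, update_receipt=true); no atom is both obligatory and forbidden, so the set is consistent.

Consistent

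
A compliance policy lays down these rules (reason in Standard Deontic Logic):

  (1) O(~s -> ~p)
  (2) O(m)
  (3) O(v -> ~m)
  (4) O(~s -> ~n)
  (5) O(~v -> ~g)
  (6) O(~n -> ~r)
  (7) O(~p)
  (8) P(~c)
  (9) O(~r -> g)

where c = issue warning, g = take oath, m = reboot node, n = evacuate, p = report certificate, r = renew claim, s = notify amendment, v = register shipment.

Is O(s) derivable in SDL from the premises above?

From premise 2 we have O(m).
Premise 3 is O(v -> ~m); contrapositively O(m -> ~v). Since O(m) holds, K gives O(~v).
From O(~v) and premise 5, O(~v -> ~g), we obtain O(~g).
Premise 9 is O(~r -> g); contrapositively O(~g -> r). Since O(~g) holds, K gives O(r).
Premise 6 is O(~n -> ~r); contrapositively O(r -> n). Since O(r) holds, K gives O(n).
Premise 4 is O(~s -> ~n); contrapositively O(n -> s). Since O(n) holds, K gives O(s).
Premises 1, 7, 8 do not contribute to this derivation.
So O(s) follows.

Yes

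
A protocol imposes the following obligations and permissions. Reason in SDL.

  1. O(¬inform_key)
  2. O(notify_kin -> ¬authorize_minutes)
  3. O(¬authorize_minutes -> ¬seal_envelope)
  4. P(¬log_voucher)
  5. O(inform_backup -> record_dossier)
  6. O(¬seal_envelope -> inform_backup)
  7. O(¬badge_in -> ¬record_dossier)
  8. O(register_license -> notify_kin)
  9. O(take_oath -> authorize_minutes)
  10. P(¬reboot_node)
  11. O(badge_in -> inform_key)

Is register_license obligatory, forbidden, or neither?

Forbidden

Premise 1 states O(¬inform_key) outright.
Premise 11, O(badge_in -> inform_key), contraposes to O(¬inform_key -> ¬badge_in); with O(¬inform_key) we get O(¬badge_in).
With premise 7, O(¬badge_in -> ¬record_dossier), the K-axiom yields O(¬record_dossier).
The contrapositive of premise 5 (O(inform_backup -> record_dossier)) is O(¬record_dossier -> ¬inform_backup), and O(¬record_dossier) is already established, so O(¬inform_backup).
Premise 6 is O(¬seal_envelope -> inform_backup); contrapositively O(¬inform_backup -> seal_envelope). Since O(¬inform_backup) holds, K gives O(seal_envelope).
Premise 3 is O(¬authorize_minutes -> ¬seal_envelope); contrapositively O(seal_envelope -> authorize_minutes). Since O(seal_envelope) holds, K gives O(authorize_minutes).
Premise 2, O(notify_kin -> ¬authorize_minutes), contraposes to O(authorize_minutes -> ¬notify_kin); with O(authorize_minutes) we get O(¬notify_kin).
Premise 8 is O(register_license -> notify_kin); contrapositively O(¬notify_kin -> ¬register_license). Since O(¬notify_kin) holds, K gives O(¬register_license).
Premises 4, 9, 10 do not contribute to this derivation.
Thus O(¬register_license), which is F(register_license): register_license is forbidden.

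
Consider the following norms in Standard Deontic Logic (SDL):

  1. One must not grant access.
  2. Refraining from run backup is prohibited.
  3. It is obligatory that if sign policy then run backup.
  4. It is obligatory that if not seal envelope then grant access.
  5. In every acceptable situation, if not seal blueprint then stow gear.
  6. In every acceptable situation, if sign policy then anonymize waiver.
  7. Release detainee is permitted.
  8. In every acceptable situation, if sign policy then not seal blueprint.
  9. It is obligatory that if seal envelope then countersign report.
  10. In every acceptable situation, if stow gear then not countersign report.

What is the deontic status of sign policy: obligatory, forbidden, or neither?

F(grant_access) at premise 1 means O(¬grant_access).
Premise 4, O(¬seal_envelope → grant_access), contraposes to O(¬grant_access → seal_envelope); with O(¬grant_access) we get O(seal_envelope).
Premise 9 is O(seal_envelope → countersign_report); since O(seal_envelope), deontic closure gives O(countersign_report).
Premise 10 is O(stow_gear → ¬countersign_report); contrapositively O(countersign_report → ¬stow_gear). Since O(countersign_report) holds, K gives O(¬stow_gear).
Premise 5, O(¬seal_blueprint → stow_gear), contraposes to O(¬stow_gear → seal_blueprint); with O(¬stow_gear) we get O(seal_blueprint).
The contrapositive of premise 8 (O(sign_policy → ¬seal_blueprint)) is O(seal_blueprint → ¬sign_policy), and O(seal_blueprint) is already established, so O(¬sign_policy).
Premises 2, 3, 6, 7 do not contribute to this derivation.
Thus O(¬sign_policy), which is F(sign_policy): sign_policy is forbidden.

Forbidden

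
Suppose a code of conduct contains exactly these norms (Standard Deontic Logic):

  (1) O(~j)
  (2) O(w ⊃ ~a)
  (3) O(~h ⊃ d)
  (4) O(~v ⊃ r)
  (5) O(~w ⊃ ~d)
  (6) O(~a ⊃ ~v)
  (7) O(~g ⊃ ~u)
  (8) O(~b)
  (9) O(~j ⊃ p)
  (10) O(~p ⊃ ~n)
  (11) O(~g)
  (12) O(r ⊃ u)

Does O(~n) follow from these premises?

Premise 10 is O(~p ⊃ ~n), but O(~p) is not derivable from the premises, so it does not yield O(~n).
No other premise forces O(~n). An ideal world satisfying every premise can still have ~n false, so O(~n) is not derivable.

No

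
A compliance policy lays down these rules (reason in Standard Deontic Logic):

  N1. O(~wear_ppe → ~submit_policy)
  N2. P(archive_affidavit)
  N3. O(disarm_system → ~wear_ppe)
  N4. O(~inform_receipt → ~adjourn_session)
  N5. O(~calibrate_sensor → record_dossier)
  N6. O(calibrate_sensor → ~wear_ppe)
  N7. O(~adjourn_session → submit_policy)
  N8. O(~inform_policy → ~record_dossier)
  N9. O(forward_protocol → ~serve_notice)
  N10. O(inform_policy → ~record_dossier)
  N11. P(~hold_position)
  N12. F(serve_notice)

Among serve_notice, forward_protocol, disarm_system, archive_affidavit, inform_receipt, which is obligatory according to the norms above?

Premises 8 and 10 cover both cases: O(~inform_policy → ~record_dossier) and O(inform_policy → ~record_dossier). Since ~inform_policy ∨ inform_policy is a tautology, O(~record_dossier) follows.
The contrapositive of premise 5 (O(~calibrate_sensor → record_dossier)) is O(~record_dossier → calibrate_sensor), and O(~record_dossier) is already established, so O(calibrate_sensor).
Applying K to premise 6 (O(calibrate_sensor → ~wear_ppe)) and O(calibrate_sensor) yields O(~wear_ppe).
Premise 1 is O(~wear_ppe → ~submit_policy); since O(~wear_ppe), deontic closure gives O(~submit_policy).
The contrapositive of premise 7 (O(~adjourn_session → submit_policy)) is O(~submit_policy → adjourn_session), and O(~submit_policy) is already established, so O(adjourn_session).
The contrapositive of premise 4 (O(~inform_receipt → ~adjourn_session)) is O(adjourn_session → inform_receipt), and O(adjourn_session) is already established, so O(inform_receipt).
So O(inform_receipt) holds — inform_receipt is obligatory. None of the other listed options is made obligatory by any chain of premises.

inform_receipt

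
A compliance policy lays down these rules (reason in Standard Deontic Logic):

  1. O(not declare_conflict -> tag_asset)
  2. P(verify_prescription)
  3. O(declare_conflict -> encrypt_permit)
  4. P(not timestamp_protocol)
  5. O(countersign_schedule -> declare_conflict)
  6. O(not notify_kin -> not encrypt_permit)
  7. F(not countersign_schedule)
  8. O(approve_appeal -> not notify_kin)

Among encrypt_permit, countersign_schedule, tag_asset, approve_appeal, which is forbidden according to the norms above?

Premise 7, F(not countersign_schedule), is equivalent to O(countersign_schedule).
From O(countersign_schedule) and premise 5, O(countersign_schedule -> declare_conflict), we obtain O(declare_conflict).
Applying K to premise 3 (O(declare_conflict -> encrypt_permit)) and O(declare_conflict) yields O(encrypt_permit).
The contrapositive of premise 6 (O(not notify_kin -> not encrypt_permit)) is O(encrypt_permit -> notify_kin), and O(encrypt_permit) is already established, so O(notify_kin).
Premise 8 is O(approve_appeal -> not notify_kin); contrapositively O(notify_kin -> not approve_appeal). Since O(notify_kin) holds, K gives O(not approve_appeal).
So O(not approve_appeal) holds, i.e. approve_appeal is forbidden. None of the other listed options is forbidden under the premises.

approve_appeal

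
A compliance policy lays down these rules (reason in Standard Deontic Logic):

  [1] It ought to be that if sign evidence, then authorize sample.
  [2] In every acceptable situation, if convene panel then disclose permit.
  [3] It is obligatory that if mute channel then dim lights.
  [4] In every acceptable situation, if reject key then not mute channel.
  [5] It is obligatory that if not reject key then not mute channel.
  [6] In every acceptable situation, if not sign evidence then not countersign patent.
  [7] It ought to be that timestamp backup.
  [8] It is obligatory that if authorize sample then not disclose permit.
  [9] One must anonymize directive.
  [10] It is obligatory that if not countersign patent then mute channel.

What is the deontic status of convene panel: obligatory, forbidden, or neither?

Premises 5 and 4 are O(¬reject_key → ¬mute_channel) and O(reject_key → ¬mute_channel); every ideal world satisfies ¬reject_key or reject_key, so in either case ¬mute_channel holds — hence O(¬mute_channel).
Premise 10, O(¬countersign_patent → mute_channel), contraposes to O(¬mute_channel → countersign_patent); with O(¬mute_channel) we get O(countersign_patent).
Premise 6, O(¬sign_evidence → ¬countersign_patent), contraposes to O(countersign_patent → sign_evidence); with O(countersign_patent) we get O(sign_evidence).
With premise 1, O(sign_evidence → authorize_sample), the K-axiom yields O(authorize_sample).
Applying K to premise 8 (O(authorize_sample → ¬disclose_permit)) and O(authorize_sample) yields O(¬disclose_permit).
Premise 2, O(convene_panel → disclose_permit), contraposes to O(¬disclose_permit → ¬convene_panel); with O(¬disclose_permit) we get O(¬convene_panel).
Premises 3, 7, 9 do not contribute to this derivation.
Thus O(¬convene_panel), which is F(convene_panel): convene_panel is forbidden.

Forbidden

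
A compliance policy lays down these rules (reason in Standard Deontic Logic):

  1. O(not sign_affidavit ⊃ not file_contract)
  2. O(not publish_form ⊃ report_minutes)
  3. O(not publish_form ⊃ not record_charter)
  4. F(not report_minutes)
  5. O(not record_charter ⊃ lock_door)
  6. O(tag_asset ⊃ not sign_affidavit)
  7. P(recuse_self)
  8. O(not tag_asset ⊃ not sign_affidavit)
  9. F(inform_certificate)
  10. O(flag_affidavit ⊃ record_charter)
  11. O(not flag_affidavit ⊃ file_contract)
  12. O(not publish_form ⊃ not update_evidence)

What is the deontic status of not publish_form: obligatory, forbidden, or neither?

Premises 6 and 8 cover both cases: O(tag_asset ⊃ not sign_affidavit) and O(not tag_asset ⊃ not sign_affidavit). Since tag_asset ∨ not tag_asset is a tautology, O(not sign_affidavit) follows.
Premise 1 is O(not sign_affidavit ⊃ not file_contract); since O(not sign_affidavit), deontic closure gives O(not file_contract).
Premise 11, O(not flag_affidavit ⊃ file_contract), contraposes to O(not file_contract ⊃ flag_affidavit); with O(not file_contract) we get O(flag_affidavit).
Premise 10 is O(flag_affidavit ⊃ record_charter); since O(flag_affidavit), deontic closure gives O(record_charter).
The contrapositive of premise 3 (O(not publish_form ⊃ not record_charter)) is O(record_charter ⊃ publish_form), and O(record_charter) is already established, so O(publish_form).
Premises 2, 4, 5, 7, 9, 12 do not contribute to this derivation.
Thus O(publish_form), which is F(not publish_form): not publish_form is forbidden.

Forbidden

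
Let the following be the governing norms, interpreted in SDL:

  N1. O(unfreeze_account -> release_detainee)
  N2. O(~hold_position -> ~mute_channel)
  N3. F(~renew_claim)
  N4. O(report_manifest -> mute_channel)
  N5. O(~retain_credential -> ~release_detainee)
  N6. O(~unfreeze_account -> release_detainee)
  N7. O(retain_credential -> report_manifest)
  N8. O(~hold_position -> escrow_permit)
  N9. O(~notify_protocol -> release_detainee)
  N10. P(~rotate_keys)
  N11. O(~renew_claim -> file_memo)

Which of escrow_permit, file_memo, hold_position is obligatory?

By case analysis on ~unfreeze_account: premise 6 gives O(~unfreeze_account -> release_detainee) and premise 1 gives O(unfreeze_account -> release_detainee), so O(release_detainee) either way.
Premise 5, O(~retain_credential -> ~release_detainee), contraposes to O(release_detainee -> retain_credential); with O(release_detainee) we get O(retain_credential).
With premise 7, O(retain_credential -> report_manifest), the K-axiom yields O(report_manifest).
With premise 4, O(report_manifest -> mute_channel), the K-axiom yields O(mute_channel).
Premise 2 is O(~hold_position -> ~mute_channel); contrapositively O(mute_channel -> hold_position). Since O(mute_channel) holds, K gives O(hold_position).
So O(hold_position) holds — hold_position is obligatory. None of the other listed options is made obligatory by any chain of premises.

hold_position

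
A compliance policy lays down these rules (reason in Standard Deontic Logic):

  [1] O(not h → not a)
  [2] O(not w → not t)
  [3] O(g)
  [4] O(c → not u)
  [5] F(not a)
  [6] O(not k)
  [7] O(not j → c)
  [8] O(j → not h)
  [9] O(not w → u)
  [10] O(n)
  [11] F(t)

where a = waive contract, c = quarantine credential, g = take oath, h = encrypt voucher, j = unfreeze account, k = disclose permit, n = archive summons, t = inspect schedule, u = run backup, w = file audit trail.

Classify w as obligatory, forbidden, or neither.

Premise 5, F(not a), is equivalent to O(a).
Premise 1 is O(not h → not a); contrapositively O(a → h). Since O(a) holds, K gives O(h).
The contrapositive of premise 8 (O(j → not h)) is O(h → not j), and O(h) is already established, so O(not j).
Applying K to premise 7 (O(not j → c)) and O(not j) yields O(c).
Applying K to premise 4 (O(c → not u)) and O(c) yields O(not u).
The contrapositive of premise 9 (O(not w → u)) is O(not u → w), and O(not u) is already established, so O(w).
Premises 2, 3, 6, 10, 11 do not contribute to this derivation.
Hence w is obligatory.

Obligatory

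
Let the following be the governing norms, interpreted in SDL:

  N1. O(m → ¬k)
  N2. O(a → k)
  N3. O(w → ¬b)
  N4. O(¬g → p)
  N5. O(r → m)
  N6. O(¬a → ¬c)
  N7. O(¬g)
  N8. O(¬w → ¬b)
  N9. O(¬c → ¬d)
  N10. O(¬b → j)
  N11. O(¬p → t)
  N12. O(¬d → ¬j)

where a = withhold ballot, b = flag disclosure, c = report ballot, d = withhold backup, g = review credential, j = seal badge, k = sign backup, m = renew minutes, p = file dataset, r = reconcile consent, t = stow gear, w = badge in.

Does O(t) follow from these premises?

No

Premise 11 is O(¬p → t), but O(¬p) is not derivable from the premises, so it does not yield O(t).
No other premise forces O(t). An ideal world satisfying every premise can still have t false, so O(t) is not derivable.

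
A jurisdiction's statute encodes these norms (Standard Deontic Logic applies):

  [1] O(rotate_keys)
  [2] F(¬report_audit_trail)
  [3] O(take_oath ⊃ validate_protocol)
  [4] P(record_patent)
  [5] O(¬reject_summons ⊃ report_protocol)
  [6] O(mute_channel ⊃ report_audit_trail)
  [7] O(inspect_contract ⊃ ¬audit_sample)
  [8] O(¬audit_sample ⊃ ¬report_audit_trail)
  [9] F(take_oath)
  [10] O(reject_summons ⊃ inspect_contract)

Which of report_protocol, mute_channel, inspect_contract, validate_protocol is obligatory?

report_protocol

F(¬report_audit_trail) at premise 2 means O(report_audit_trail).
Premise 8, O(¬audit_sample ⊃ ¬report_audit_trail), contraposes to O(report_audit_trail ⊃ audit_sample); with O(report_audit_trail) we get O(audit_sample).
Premise 7 is O(inspect_contract ⊃ ¬audit_sample); contrapositively O(audit_sample ⊃ ¬inspect_contract). Since O(audit_sample) holds, K gives O(¬inspect_contract).
Premise 10, O(reject_summons ⊃ inspect_contract), contraposes to O(¬inspect_contract ⊃ ¬reject_summons); with O(¬inspect_contract) we get O(¬reject_summons).
With premise 5, O(¬reject_summons ⊃ report_protocol), the K-axiom yields O(report_protocol).
So O(report_protocol) holds — report_protocol is obligatory. None of the other listed options is made obligatory by any chain of premises.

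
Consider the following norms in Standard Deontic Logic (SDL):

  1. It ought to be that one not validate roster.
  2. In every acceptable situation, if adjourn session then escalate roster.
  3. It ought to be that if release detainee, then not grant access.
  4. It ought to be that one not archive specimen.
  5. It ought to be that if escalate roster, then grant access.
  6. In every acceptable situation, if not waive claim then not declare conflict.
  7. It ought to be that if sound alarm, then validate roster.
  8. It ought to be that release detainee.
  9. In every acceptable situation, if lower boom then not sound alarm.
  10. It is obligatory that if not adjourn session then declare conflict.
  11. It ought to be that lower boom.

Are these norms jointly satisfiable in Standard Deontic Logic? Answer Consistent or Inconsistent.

Consistent

Premise 7 is O(sound_alarm → validate_roster), but O(sound_alarm) is not derivable from the premises, so it does not yield O(validate_roster).
So O(validate_roster) is not derivable, and the apparent clash with O(¬validate_roster) does not arise.
A world satisfying every obligation exists (e.g. adjourn_session=false, archive_specimen=false, declare_conflict=true, escalate_roster=false, grant_access=false, lower_boom=true, release_detainee=true, sound_alarm=false, validate_roster=false, waive_claim=true); no atom is both obligatory and forbidden, so the set is consistent.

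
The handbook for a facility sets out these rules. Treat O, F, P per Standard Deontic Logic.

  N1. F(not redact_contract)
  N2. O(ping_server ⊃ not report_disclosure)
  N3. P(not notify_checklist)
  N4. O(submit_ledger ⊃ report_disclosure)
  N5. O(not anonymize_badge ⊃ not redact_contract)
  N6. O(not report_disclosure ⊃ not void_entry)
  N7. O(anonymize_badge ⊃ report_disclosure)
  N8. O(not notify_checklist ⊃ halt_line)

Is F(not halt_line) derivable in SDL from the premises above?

Premise 8 is O(not notify_checklist ⊃ halt_line), but O(not notify_checklist) is not derivable from the premises (the permission P(not notify_checklist) asserts only not O(notify_checklist), not O(not notify_checklist)), so it does not yield O(halt_line).
No other premise forces O(halt_line). An ideal world satisfying every premise can still have not halt_line true, so F(not halt_line) is not derivable.

No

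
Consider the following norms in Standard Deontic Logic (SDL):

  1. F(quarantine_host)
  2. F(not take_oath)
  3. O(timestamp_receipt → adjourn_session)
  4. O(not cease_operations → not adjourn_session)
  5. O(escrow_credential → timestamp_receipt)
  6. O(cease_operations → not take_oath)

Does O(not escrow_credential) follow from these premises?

Premise 2 is F(not take_oath), i.e. O(take_oath).
Premise 6, O(cease_operations → not take_oath), contraposes to O(take_oath → not cease_operations); with O(take_oath) we get O(not cease_operations).
Applying K to premise 4 (O(not cease_operations → not adjourn_session)) and O(not cease_operations) yields O(not adjourn_session).
The contrapositive of premise 3 (O(timestamp_receipt → adjourn_session)) is O(not adjourn_session → not timestamp_receipt), and O(not adjourn_session) is already established, so O(not timestamp_receipt).
Premise 5 is O(escrow_credential → timestamp_receipt); contrapositively O(not timestamp_receipt → not escrow_credential). Since O(not timestamp_receipt) holds, K gives O(not escrow_credential).
Premise 1 does not contribute to this derivation.
So O(not escrow_credential) follows.

Yes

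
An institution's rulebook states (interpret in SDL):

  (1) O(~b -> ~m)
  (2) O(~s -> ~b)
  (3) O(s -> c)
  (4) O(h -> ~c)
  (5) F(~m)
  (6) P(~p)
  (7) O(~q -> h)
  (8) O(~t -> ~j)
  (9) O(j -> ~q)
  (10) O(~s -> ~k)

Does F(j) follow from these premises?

F(~m) at premise 5 means O(m).
Premise 1 is O(~b -> ~m); contrapositively O(m -> b). Since O(m) holds, K gives O(b).
Premise 2 is O(~s -> ~b); contrapositively O(b -> s). Since O(b) holds, K gives O(s).
From O(s) and premise 3, O(s -> c), we obtain O(c).
Premise 4 is O(h -> ~c); contrapositively O(c -> ~h). Since O(c) holds, K gives O(~h).
Premise 7 is O(~q -> h); contrapositively O(~h -> q). Since O(~h) holds, K gives O(q).
Premise 9, O(j -> ~q), contraposes to O(q -> ~j); with O(q) we get O(~j).
Premises 6, 8, 10 do not contribute to this derivation.
So O(~j) holds, i.e. F(j). The claim follows.

Yes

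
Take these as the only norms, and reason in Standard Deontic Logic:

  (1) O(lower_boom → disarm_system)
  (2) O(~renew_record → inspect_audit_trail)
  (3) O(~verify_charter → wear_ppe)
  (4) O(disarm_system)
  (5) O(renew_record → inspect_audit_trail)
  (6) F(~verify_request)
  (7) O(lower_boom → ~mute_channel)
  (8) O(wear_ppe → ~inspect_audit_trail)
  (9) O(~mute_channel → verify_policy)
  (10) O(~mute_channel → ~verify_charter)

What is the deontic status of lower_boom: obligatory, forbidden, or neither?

Premises 2 and 5 cover both cases: O(~renew_record → inspect_audit_trail) and O(renew_record → inspect_audit_trail). Since ~renew_record ∨ renew_record is a tautology, O(inspect_audit_trail) follows.
Premise 8 is O(wear_ppe → ~inspect_audit_trail); contrapositively O(inspect_audit_trail → ~wear_ppe). Since O(inspect_audit_trail) holds, K gives O(~wear_ppe).
The contrapositive of premise 3 (O(~verify_charter → wear_ppe)) is O(~wear_ppe → verify_charter), and O(~wear_ppe) is already established, so O(verify_charter).
Premise 10 is O(~mute_channel → ~verify_charter); contrapositively O(verify_charter → mute_channel). Since O(verify_charter) holds, K gives O(mute_channel).
Premise 7 is O(lower_boom → ~mute_channel); contrapositively O(mute_channel → ~lower_boom). Since O(mute_channel) holds, K gives O(~lower_boom).
Premises 1, 4, 6, 9 do not contribute to this derivation.
Thus O(~lower_boom), which is F(lower_boom): lower_boom is forbidden.

Forbidden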